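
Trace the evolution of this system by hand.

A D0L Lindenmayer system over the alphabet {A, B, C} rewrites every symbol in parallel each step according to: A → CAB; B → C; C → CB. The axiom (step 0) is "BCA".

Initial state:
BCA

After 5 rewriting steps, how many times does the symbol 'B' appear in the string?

20

k=0  BCA
k=1  CCBCAB
k=2  CBCBCCBCABC
k=3  CBCCBCCBCBCCBCABCCB
k=4  CBCCBCBCCBCBCCBCCBCBCCBCABCCBCBC
k=5  CBCCBCBCCBCCBCBCCBCCBCBCCBCBCCBCCBCBCCBCABCCBCBCCBCCB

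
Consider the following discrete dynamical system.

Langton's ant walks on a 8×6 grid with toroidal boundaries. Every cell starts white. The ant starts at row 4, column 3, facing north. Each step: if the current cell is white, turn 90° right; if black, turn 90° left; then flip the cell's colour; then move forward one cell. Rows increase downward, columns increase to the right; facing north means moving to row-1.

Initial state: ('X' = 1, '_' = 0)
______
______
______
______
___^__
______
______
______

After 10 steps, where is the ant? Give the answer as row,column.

5,2

k=0  ______
______
______
______
___^__
______
______
______
k=1  ______
______
______
______
___X>_
______
______
______
k=2  ______
______
______
______
___XX_
____v_
______
______
k=3  ______
______
______
______
___XX_
___<X_
______
______
k=4  ______
______
______
______
___^X_
___XX_
______
______
k=5  ______
______
______
______
__<_X_
___XX_
______
______
k=6  ______
______
______
__^___
__X_X_
___XX_
______
______
k=7  ______
______
______
__X>__
__X_X_
___XX_
______
______
k=8  ______
______
______
__XX__
__XvX_
___XX_
______
______
k=9  ______
______
______
__XX__
__<XX_
___XX_
______
______
k=10  ______
______
______
__XX__
___XX_
__vXX_
______
______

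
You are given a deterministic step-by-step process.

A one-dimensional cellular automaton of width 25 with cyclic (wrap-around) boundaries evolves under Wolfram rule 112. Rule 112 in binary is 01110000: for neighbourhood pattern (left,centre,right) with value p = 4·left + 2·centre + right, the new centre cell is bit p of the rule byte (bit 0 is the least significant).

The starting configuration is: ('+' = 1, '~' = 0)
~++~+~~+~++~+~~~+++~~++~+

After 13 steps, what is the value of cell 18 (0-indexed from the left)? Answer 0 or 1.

0

k=0  ~++~+~~+~++~+~~~+++~~++~+
k=1  +~++~+~~+~++~+~~~~++~~++~
k=2  ~+~++~+~~+~++~+~~~~++~~++
k=3  +~+~++~+~~+~++~+~~~~++~~+
k=4  ++~+~++~+~~+~++~+~~~~++~~
k=5  ~++~+~++~+~~+~++~+~~~~++~
k=6  ~~++~+~++~+~~+~++~+~~~~++
k=7  +~~++~+~++~+~~+~++~+~~~~+
k=8  ++~~++~+~++~+~~+~++~+~~~~
k=9  ~++~~++~+~++~+~~+~++~+~~~
k=10  ~~++~~++~+~++~+~~+~++~+~~
k=11  ~~~++~~++~+~++~+~~+~++~+~
k=12  ~~~~++~~++~+~++~+~~+~++~+
k=13  +~~~~++~~++~+~++~+~~+~++~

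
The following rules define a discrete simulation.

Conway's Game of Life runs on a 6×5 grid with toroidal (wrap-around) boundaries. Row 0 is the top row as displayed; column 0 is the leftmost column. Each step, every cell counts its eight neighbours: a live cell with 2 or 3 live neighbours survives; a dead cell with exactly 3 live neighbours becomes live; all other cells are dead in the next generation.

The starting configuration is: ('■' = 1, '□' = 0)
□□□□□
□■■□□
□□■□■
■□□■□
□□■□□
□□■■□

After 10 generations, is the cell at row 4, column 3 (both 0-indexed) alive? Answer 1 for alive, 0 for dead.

1

k=0  □□□□□
□■■□□
□□■□■
■□□■□
□□■□□
□□■■□
k=1  □■□■□
□■■■□
■□■□■
□■■■■
□■■□■
□□■■□
k=2  □■□□■
□□□□□
□□□□□
□□□□□
□□□□■
■□□□■
k=3  □□□□■
□□□□□
□□□□□
□□□□□
■□□□■
□□□■■
k=4  □□□■■
□□□□□
□□□□□
□□□□□
■□□■■
□□□■□
k=5  □□□■■
□□□□□
□□□□□
□□□□■
□□□■■
■□■□□
k=6  □□□■■
□□□□□
□□□□□
□□□■■
■□□■■
■□■□□
k=7  □□□■■
□□□□□
□□□□□
■□□■□
■■■□□
■■■□□
k=8  ■■■■■
□□□□□
□□□□□
■□■□■
□□□■□
□□□□□
k=9  ■■■■■
■■■■■
□□□□□
□□□■■
□□□■■
■■□□□
k=10  □□□□□
□□□□□
□■□□□
□□□■■
□□■■□
□□□□□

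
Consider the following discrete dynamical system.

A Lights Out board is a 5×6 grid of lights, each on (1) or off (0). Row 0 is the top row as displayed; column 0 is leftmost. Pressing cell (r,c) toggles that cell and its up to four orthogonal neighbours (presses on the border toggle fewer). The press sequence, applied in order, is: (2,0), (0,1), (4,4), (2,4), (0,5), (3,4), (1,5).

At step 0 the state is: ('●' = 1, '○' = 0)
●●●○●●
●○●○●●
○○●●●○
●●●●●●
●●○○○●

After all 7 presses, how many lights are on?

0) ●●●○●●
●○●○●●
○○●●●○
●●●●●●
●●○○○●
1) ●●●○●●
○○●○●●
●●●●●○
○●●●●●
●●○○○●
2) ○○○○●●
○●●○●●
●●●●●○
○●●●●●
●●○○○●
3) ○○○○●●
○●●○●●
●●●●●○
○●●●○●
●●○●●○
4) ○○○○●●
○●●○○●
●●●○○●
○●●●●●
●●○●●○
5) ○○○○○○
○●●○○○
●●●○○●
○●●●●●
●●○●●○
6) ○○○○○○
○●●○○○
●●●○●●
○●●○○○
●●○●○○
7) ○○○○○●
○●●○●●
●●●○●○
○●●○○○
●●○●○○

14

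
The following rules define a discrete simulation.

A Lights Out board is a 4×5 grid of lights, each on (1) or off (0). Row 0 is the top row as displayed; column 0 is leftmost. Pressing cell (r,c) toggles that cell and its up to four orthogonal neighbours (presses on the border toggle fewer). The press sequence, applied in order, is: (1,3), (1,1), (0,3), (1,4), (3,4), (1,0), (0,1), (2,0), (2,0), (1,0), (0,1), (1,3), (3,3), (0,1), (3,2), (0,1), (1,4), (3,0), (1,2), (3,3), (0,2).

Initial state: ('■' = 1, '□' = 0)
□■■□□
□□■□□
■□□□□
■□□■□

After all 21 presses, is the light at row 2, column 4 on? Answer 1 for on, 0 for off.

step 0: □■■□□
□□■□□
■□□□□
■□□■□
step 1: □■■■□
□□□■■
■□□■□
■□□■□
step 2: □□■■□
■■■■■
■■□■□
■□□■□
step 3: □□□□■
■■■□■
■■□■□
■□□■□
step 4: □□□□□
■■■■□
■■□■■
■□□■□
step 5: □□□□□
■■■■□
■■□■□
■□□□■
step 6: ■□□□□
□□■■□
□■□■□
■□□□■
step 7: □■■□□
□■■■□
□■□■□
■□□□■
step 8: □■■□□
■■■■□
■□□■□
□□□□■
step 9: □■■□□
□■■■□
□■□■□
■□□□■
step 10: ■■■□□
■□■■□
■■□■□
■□□□■
step 11: □□□□□
■■■■□
■■□■□
■□□□■
step 12: □□□■□
■■□□■
■■□□□
■□□□■
step 13: □□□■□
■■□□■
■■□■□
■□■■□
step 14: ■■■■□
■□□□■
■■□■□
■□■■□
step 15: ■■■■□
■□□□■
■■■■□
■■□□□
step 16: □□□■□
■■□□■
■■■■□
■■□□□
step 17: □□□■■
■■□■□
■■■■■
■■□□□
step 18: □□□■■
■■□■□
□■■■■
□□□□□
step 19: □□■■■
■□■□□
□■□■■
□□□□□
step 20: □□■■■
■□■□□
□■□□■
□□■■■
step 21: □■□□■
■□□□□
□■□□■
□□■■■

1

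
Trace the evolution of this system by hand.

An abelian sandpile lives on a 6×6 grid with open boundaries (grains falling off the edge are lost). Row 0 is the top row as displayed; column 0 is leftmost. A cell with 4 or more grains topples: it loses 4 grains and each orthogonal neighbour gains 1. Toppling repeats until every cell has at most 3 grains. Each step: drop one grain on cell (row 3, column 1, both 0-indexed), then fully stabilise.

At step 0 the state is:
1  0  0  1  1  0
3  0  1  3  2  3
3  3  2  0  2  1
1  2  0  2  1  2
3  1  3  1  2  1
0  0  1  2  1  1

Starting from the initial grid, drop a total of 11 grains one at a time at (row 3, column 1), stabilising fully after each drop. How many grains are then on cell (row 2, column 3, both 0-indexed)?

0) 1  0  0  1  1  0
3  0  1  3  2  3
3  3  2  0  2  1
1  2  0  2  1  2
3  1  3  1  2  1
0  0  1  2  1  1
1) 1  0  0  1  1  0
3  0  1  3  2  3
3  3  2  0  2  1
1  3  0  2  1  2
3  1  3  1  2  1
0  0  1  2  1  1
2) 2  0  0  1  1  0
0  2  1  3  2  3
1  1  3  0  2  1
3  1  1  2  1  2
3  2  3  1  2  1
0  0  1  2  1  1
3) 2  0  0  1  1  0
0  2  1  3  2  3
1  1  3  0  2  1
3  2  1  2  1  2
3  2  3  1  2  1
0  0  1  2  1  1
4) 2  0  0  1  1  0
0  2  1  3  2  3
1  1  3  0  2  1
3  3  1  2  1  2
3  2  3  1  2  1
0  0  1  2  1  1
5) 2  0  0  1  1  0
0  2  1  3  2  3
2  2  3  0  2  1
1  2  3  2  1  2
1  1  0  2  2  1
1  1  2  2  1  1
6) 2  0  0  1  1  0
0  2  1  3  2  3
2  2  3  0  2  1
1  3  3  2  1  2
1  1  0  2  2  1
1  1  2  2  1  1
7) 2  0  0  1  1  0
0  3  2  3  2  3
3  0  1  1  2  1
2  2  1  3  1  2
1  2  1  2  2  1
1  1  2  2  1  1
8) 2  0  0  1  1  0
0  3  2  3  2  3
3  0  1  1  2  1
2  3  1  3  1  2
1  2  1  2  2  1
1  1  2  2  1  1
9) 2  0  0  1  1  0
0  3  2  3  2  3
3  1  1  1  2  1
3  0  2  3  1  2
1  3  1  2  2  1
1  1  2  2  1  1
10) 2  0  0  1  1  0
0  3  2  3  2  3
3  1  1  1  2  1
3  1  2  3  1  2
1  3  1  2  2  1
1  1  2  2  1  1
11) 2  0  0  1  1  0
0  3  2  3  2  3
3  1  1  1  2  1
3  2  2  3  1  2
1  3  1  2  2  1
1  1  2  2  1  1

1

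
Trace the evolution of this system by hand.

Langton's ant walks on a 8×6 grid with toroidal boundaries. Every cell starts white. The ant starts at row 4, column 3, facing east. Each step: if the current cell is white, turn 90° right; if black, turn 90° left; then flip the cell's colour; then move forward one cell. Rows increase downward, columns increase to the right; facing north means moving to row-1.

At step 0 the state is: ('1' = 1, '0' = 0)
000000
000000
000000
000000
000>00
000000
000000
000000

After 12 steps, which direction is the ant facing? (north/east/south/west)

gen 0: 000000
000000
000000
000000
000>00
000000
000000
000000
gen 1: 000000
000000
000000
000000
000100
000v00
000000
000000
gen 2: 000000
000000
000000
000000
000100
00<100
000000
000000
gen 3: 000000
000000
000000
000000
00^100
001100
000000
000000
gen 4: 000000
000000
000000
000000
001>00
001100
000000
000000
gen 5: 000000
000000
000000
000^00
001000
001100
000000
000000
gen 6: 000000
000000
000000
0001>0
001000
001100
000000
000000
gen 7: 000000
000000
000000
000110
0010v0
001100
000000
000000
gen 8: 000000
000000
000000
000110
001<10
001100
000000
000000
gen 9: 000000
000000
000000
000^10
001110
001100
000000
000000
gen 10: 000000
000000
000000
00<010
001110
001100
000000
000000
gen 11: 000000
000000
00^000
001010
001110
001100
000000
000000
gen 12: 000000
000000
001>00
001010
001110
001100
000000
000000

east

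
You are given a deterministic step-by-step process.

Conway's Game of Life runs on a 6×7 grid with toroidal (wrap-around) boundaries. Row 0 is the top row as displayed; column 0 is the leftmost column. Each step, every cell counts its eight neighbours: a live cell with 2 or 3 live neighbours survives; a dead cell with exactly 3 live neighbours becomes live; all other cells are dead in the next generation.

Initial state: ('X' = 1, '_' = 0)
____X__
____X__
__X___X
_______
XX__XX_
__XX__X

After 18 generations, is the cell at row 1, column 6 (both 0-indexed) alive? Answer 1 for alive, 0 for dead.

1

0) ____X__
____X__
__X___X
_______
XX__XX_
__XX__X
1) ____XX_
___X_X_
_______
XX___XX
XXXXXXX
XXXX__X
2) XX___X_
_____X_
X___XX_
___X___
_______
_______
3) ______X
XX___X_
____XXX
____X__
_______
_______
4) X_____X
X___X__
X___X_X
____X__
_______
_______
5) X_____X
_X_____
X__XX_X
_____X_
_______
_______
6) X______
_X___X_
X___XXX
____XXX
_______
_______
7) _______
_X__XX_
X______
X___X__
_____X_
_______
8) _______
_______
XX__XXX
______X
_______
_______
9) _______
X____XX
X____XX
______X
_______
_______
10) ______X
X____X_
_______
X____XX
_______
_______
11) ______X
______X
X____X_
______X
______X
_______
12) _______
X____XX
X____X_
X____XX
_______
_______
13) ______X
X____X_
_X__X__
X____X_
______X
_______
14) ______X
X____XX
XX__XX_
X____XX
______X
_______
15) X____XX
_X__X__
_X__X__
_X__X__
X____XX
_______
16) X____XX
_X__X_X
XXXXXX_
_X__X_X
X____XX
_______
17) X____XX
_______
_______
_______
X____XX
_______
18) ______X
______X
_______
______X
______X
_______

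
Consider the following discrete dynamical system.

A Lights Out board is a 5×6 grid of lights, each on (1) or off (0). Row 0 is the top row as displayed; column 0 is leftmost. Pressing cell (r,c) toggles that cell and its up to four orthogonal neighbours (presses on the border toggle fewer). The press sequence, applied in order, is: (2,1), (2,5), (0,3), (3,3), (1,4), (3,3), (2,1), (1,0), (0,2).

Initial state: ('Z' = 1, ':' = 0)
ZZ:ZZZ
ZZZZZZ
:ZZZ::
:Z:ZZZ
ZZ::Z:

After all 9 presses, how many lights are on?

[0] ZZ:ZZZ
ZZZZZZ
:ZZZ::
:Z:ZZZ
ZZ::Z:
[1] ZZ:ZZZ
Z:ZZZZ
Z::Z::
:::ZZZ
ZZ::Z:
[2] ZZ:ZZZ
Z:ZZZ:
Z::ZZZ
:::ZZ:
ZZ::Z:
[3] ZZZ::Z
Z:Z:Z:
Z::ZZZ
:::ZZ:
ZZ::Z:
[4] ZZZ::Z
Z:Z:Z:
Z:::ZZ
::Z:::
ZZ:ZZ:
[5] ZZZ:ZZ
Z:ZZ:Z
Z::::Z
::Z:::
ZZ:ZZ:
[6] ZZZ:ZZ
Z:ZZ:Z
Z::Z:Z
:::ZZ:
ZZ::Z:
[7] ZZZ:ZZ
ZZZZ:Z
:ZZZ:Z
:Z:ZZ:
ZZ::Z:
[8] :ZZ:ZZ
::ZZ:Z
ZZZZ:Z
:Z:ZZ:
ZZ::Z:
[9] :::ZZZ
:::Z:Z
ZZZZ:Z
:Z:ZZ:
ZZ::Z:

16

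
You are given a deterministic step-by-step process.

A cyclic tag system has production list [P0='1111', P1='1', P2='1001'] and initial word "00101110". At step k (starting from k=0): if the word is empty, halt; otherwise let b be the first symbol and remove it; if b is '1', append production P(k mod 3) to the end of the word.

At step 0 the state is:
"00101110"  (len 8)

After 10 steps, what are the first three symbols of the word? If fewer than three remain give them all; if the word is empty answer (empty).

step 0: "00101110"  (len 8)
step 1: "0101110"  (len 7)
step 2: "101110"  (len 6)
step 3: "011101001"  (len 9)
step 4: "11101001"  (len 8)
step 5: "11010011"  (len 8)
step 6: "10100111001"  (len 11)
step 7: "01001110011111"  (len 14)
step 8: "1001110011111"  (len 13)
step 9: "0011100111111001"  (len 16)
step 10: "011100111111001"  (len 15)

011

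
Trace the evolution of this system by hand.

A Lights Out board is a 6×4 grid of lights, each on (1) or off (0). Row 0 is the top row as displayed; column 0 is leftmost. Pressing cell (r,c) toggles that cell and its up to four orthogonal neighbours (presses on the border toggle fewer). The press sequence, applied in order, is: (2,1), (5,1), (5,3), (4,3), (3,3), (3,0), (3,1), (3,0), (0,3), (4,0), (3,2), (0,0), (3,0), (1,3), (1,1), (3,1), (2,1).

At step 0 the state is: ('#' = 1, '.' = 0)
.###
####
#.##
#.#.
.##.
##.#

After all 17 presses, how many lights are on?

16

0) .###
####
#.##
#.#.
.##.
##.#
1) .###
#.##
.#.#
###.
.##.
##.#
2) .###
#.##
.#.#
###.
..#.
..##
3) .###
#.##
.#.#
###.
..##
....
4) .###
#.##
.#.#
####
....
...#
5) .###
#.##
.#..
##..
...#
...#
6) .###
#.##
##..
....
#..#
...#
7) .###
#.##
#...
###.
##.#
...#
8) .###
#.##
....
..#.
.#.#
...#
9) .#..
#.#.
....
..#.
.#.#
...#
10) .#..
#.#.
....
#.#.
#..#
#..#
11) .#..
#.#.
..#.
##.#
#.##
#..#
12) #...
..#.
..#.
##.#
#.##
#..#
13) #...
..#.
#.#.
...#
..##
#..#
14) #..#
...#
#.##
...#
..##
#..#
15) ##.#
####
####
...#
..##
#..#
16) ##.#
####
#.##
####
.###
#..#
17) ##.#
#.##
.#.#
#.##
.###
#..#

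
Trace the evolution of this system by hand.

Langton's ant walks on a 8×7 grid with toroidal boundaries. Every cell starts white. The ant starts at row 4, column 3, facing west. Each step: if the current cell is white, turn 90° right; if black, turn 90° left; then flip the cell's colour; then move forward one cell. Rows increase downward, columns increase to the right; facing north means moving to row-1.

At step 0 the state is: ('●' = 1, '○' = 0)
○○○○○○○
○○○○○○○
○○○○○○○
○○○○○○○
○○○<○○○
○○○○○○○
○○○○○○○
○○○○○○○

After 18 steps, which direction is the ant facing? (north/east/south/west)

east

0) ○○○○○○○
○○○○○○○
○○○○○○○
○○○○○○○
○○○<○○○
○○○○○○○
○○○○○○○
○○○○○○○
1) ○○○○○○○
○○○○○○○
○○○○○○○
○○○^○○○
○○○●○○○
○○○○○○○
○○○○○○○
○○○○○○○
2) ○○○○○○○
○○○○○○○
○○○○○○○
○○○●>○○
○○○●○○○
○○○○○○○
○○○○○○○
○○○○○○○
3) ○○○○○○○
○○○○○○○
○○○○○○○
○○○●●○○
○○○●v○○
○○○○○○○
○○○○○○○
○○○○○○○
4) ○○○○○○○
○○○○○○○
○○○○○○○
○○○●●○○
○○○<●○○
○○○○○○○
○○○○○○○
○○○○○○○
5) ○○○○○○○
○○○○○○○
○○○○○○○
○○○●●○○
○○○○●○○
○○○v○○○
○○○○○○○
○○○○○○○
6) ○○○○○○○
○○○○○○○
○○○○○○○
○○○●●○○
○○○○●○○
○○<●○○○
○○○○○○○
○○○○○○○
7) ○○○○○○○
○○○○○○○
○○○○○○○
○○○●●○○
○○^○●○○
○○●●○○○
○○○○○○○
○○○○○○○
8) ○○○○○○○
○○○○○○○
○○○○○○○
○○○●●○○
○○●>●○○
○○●●○○○
○○○○○○○
○○○○○○○
9) ○○○○○○○
○○○○○○○
○○○○○○○
○○○●●○○
○○●●●○○
○○●v○○○
○○○○○○○
○○○○○○○
10) ○○○○○○○
○○○○○○○
○○○○○○○
○○○●●○○
○○●●●○○
○○●○>○○
○○○○○○○
○○○○○○○
11) ○○○○○○○
○○○○○○○
○○○○○○○
○○○●●○○
○○●●●○○
○○●○●○○
○○○○v○○
○○○○○○○
12) ○○○○○○○
○○○○○○○
○○○○○○○
○○○●●○○
○○●●●○○
○○●○●○○
○○○<●○○
○○○○○○○
13) ○○○○○○○
○○○○○○○
○○○○○○○
○○○●●○○
○○●●●○○
○○●^●○○
○○○●●○○
○○○○○○○
14) ○○○○○○○
○○○○○○○
○○○○○○○
○○○●●○○
○○●●●○○
○○●●>○○
○○○●●○○
○○○○○○○
15) ○○○○○○○
○○○○○○○
○○○○○○○
○○○●●○○
○○●●^○○
○○●●○○○
○○○●●○○
○○○○○○○
16) ○○○○○○○
○○○○○○○
○○○○○○○
○○○●●○○
○○●<○○○
○○●●○○○
○○○●●○○
○○○○○○○
17) ○○○○○○○
○○○○○○○
○○○○○○○
○○○●●○○
○○●○○○○
○○●v○○○
○○○●●○○
○○○○○○○
18) ○○○○○○○
○○○○○○○
○○○○○○○
○○○●●○○
○○●○○○○
○○●○>○○
○○○●●○○
○○○○○○○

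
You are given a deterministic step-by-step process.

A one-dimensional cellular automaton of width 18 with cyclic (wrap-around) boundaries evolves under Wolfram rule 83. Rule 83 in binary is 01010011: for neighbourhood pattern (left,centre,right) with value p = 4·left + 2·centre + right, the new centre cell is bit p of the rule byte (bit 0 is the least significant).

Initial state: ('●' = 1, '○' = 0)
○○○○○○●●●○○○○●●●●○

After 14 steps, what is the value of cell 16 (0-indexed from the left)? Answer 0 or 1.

gen 0: ○○○○○○●●●○○○○●●●●○
gen 1: ●●●●●●○○●●●●●○○○●●
gen 2: ○○○○○●●●○○○○●●●●○○
gen 3: ●●●●●○○●●●●●○○○●●●
gen 4: ○○○○●●●○○○○●●●●○○○
gen 5: ●●●●○○●●●●●○○○●●●●
gen 6: ○○○●●●○○○○●●●●○○○○
gen 7: ●●●○○●●●●●○○○●●●●●
gen 8: ○○●●●○○○○●●●●○○○○○
gen 9: ●●○○●●●●●○○○●●●●●●
gen 10: ○●●●○○○○●●●●○○○○○○
gen 11: ●○○●●●●●○○○●●●●●●●
gen 12: ●●●○○○○●●●●○○○○○○○
gen 13: ○○●●●●●○○○●●●●●●●●
gen 14: ●●○○○○●●●●○○○○○○○●

0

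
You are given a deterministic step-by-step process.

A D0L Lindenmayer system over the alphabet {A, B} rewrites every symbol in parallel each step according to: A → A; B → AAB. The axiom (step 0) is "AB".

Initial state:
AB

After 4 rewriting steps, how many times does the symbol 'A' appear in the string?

gen 0: AB
gen 1: AAAB
gen 2: AAAAAB
gen 3: AAAAAAAB
gen 4: AAAAAAAAAB

9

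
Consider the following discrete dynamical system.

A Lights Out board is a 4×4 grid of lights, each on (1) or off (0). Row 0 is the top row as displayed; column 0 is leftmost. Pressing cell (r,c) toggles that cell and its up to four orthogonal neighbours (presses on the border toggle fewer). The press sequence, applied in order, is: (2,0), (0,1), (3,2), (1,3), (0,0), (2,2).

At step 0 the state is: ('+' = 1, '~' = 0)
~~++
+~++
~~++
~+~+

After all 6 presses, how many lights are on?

7

step 0: ~~++
+~++
~~++
~+~+
step 1: ~~++
~~++
++++
++~+
step 2: ++~+
~+++
++++
++~+
step 3: ++~+
~+++
++~+
+~+~
step 4: ++~~
~+~~
++~~
+~+~
step 5: ~~~~
++~~
++~~
+~+~
step 6: ~~~~
+++~
+~++
+~~~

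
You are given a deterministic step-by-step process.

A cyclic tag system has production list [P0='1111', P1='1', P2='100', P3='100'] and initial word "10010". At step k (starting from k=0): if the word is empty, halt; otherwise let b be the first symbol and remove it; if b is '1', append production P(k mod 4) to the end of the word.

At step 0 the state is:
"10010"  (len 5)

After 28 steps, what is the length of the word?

30

0) "10010"  (len 5)
1) "00101111"  (len 8)
2) "0101111"  (len 7)
3) "101111"  (len 6)
4) "01111100"  (len 8)
5) "1111100"  (len 7)
6) "1111001"  (len 7)
7) "111001100"  (len 9)
8) "11001100100"  (len 11)
9) "10011001001111"  (len 14)
10) "00110010011111"  (len 14)
11) "0110010011111"  (len 13)
12) "110010011111"  (len 12)
13) "100100111111111"  (len 15)
14) "001001111111111"  (len 15)
15) "01001111111111"  (len 14)
16) "1001111111111"  (len 13)
17) "0011111111111111"  (len 16)
18) "011111111111111"  (len 15)
19) "11111111111111"  (len 14)
20) "1111111111111100"  (len 16)
21) "1111111111111001111"  (len 19)
22) "1111111111110011111"  (len 19)
23) "111111111110011111100"  (len 21)
24) "11111111110011111100100"  (len 23)
25) "11111111100111111001001111"  (len 26)
26) "11111111001111110010011111"  (len 26)
27) "1111111001111110010011111100"  (len 28)
28) "111111001111110010011111100100"  (len 30)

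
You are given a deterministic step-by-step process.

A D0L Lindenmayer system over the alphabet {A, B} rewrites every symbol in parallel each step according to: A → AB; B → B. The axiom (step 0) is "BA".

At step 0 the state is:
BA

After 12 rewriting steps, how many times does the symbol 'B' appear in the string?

gen 0: BA
gen 1: BAB
gen 2: BABB
gen 3: BABBB
gen 4: BABBBB
gen 5: BABBBBB
gen 6: BABBBBBB
gen 7: BABBBBBBB
gen 8: BABBBBBBBB
gen 9: BABBBBBBBBB
gen 10: BABBBBBBBBBB
gen 11: BABBBBBBBBBBB
gen 12: BABBBBBBBBBBBB

13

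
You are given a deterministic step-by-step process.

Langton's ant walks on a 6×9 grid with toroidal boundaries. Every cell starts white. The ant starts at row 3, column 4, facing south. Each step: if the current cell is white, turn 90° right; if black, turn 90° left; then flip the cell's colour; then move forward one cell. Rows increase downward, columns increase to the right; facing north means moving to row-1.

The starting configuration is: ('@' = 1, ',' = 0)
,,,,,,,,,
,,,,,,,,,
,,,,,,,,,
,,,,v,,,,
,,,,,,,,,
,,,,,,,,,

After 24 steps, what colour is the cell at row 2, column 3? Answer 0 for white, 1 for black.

step 0: ,,,,,,,,,
,,,,,,,,,
,,,,,,,,,
,,,,v,,,,
,,,,,,,,,
,,,,,,,,,
step 1: ,,,,,,,,,
,,,,,,,,,
,,,,,,,,,
,,,<@,,,,
,,,,,,,,,
,,,,,,,,,
step 2: ,,,,,,,,,
,,,,,,,,,
,,,^,,,,,
,,,@@,,,,
,,,,,,,,,
,,,,,,,,,
step 3: ,,,,,,,,,
,,,,,,,,,
,,,@>,,,,
,,,@@,,,,
,,,,,,,,,
,,,,,,,,,
step 4: ,,,,,,,,,
,,,,,,,,,
,,,@@,,,,
,,,@v,,,,
,,,,,,,,,
,,,,,,,,,
step 5: ,,,,,,,,,
,,,,,,,,,
,,,@@,,,,
,,,@,>,,,
,,,,,,,,,
,,,,,,,,,
step 6: ,,,,,,,,,
,,,,,,,,,
,,,@@,,,,
,,,@,@,,,
,,,,,v,,,
,,,,,,,,,
step 7: ,,,,,,,,,
,,,,,,,,,
,,,@@,,,,
,,,@,@,,,
,,,,<@,,,
,,,,,,,,,
step 8: ,,,,,,,,,
,,,,,,,,,
,,,@@,,,,
,,,@^@,,,
,,,,@@,,,
,,,,,,,,,
step 9: ,,,,,,,,,
,,,,,,,,,
,,,@@,,,,
,,,@@>,,,
,,,,@@,,,
,,,,,,,,,
step 10: ,,,,,,,,,
,,,,,,,,,
,,,@@^,,,
,,,@@,,,,
,,,,@@,,,
,,,,,,,,,
step 11: ,,,,,,,,,
,,,,,,,,,
,,,@@@>,,
,,,@@,,,,
,,,,@@,,,
,,,,,,,,,
step 12: ,,,,,,,,,
,,,,,,,,,
,,,@@@@,,
,,,@@,v,,
,,,,@@,,,
,,,,,,,,,
step 13: ,,,,,,,,,
,,,,,,,,,
,,,@@@@,,
,,,@@<@,,
,,,,@@,,,
,,,,,,,,,
step 14: ,,,,,,,,,
,,,,,,,,,
,,,@@^@,,
,,,@@@@,,
,,,,@@,,,
,,,,,,,,,
step 15: ,,,,,,,,,
,,,,,,,,,
,,,@<,@,,
,,,@@@@,,
,,,,@@,,,
,,,,,,,,,
step 16: ,,,,,,,,,
,,,,,,,,,
,,,@,,@,,
,,,@v@@,,
,,,,@@,,,
,,,,,,,,,
step 17: ,,,,,,,,,
,,,,,,,,,
,,,@,,@,,
,,,@,>@,,
,,,,@@,,,
,,,,,,,,,
step 18: ,,,,,,,,,
,,,,,,,,,
,,,@,^@,,
,,,@,,@,,
,,,,@@,,,
,,,,,,,,,
step 19: ,,,,,,,,,
,,,,,,,,,
,,,@,@>,,
,,,@,,@,,
,,,,@@,,,
,,,,,,,,,
step 20: ,,,,,,,,,
,,,,,,^,,
,,,@,@,,,
,,,@,,@,,
,,,,@@,,,
,,,,,,,,,
step 21: ,,,,,,,,,
,,,,,,@>,
,,,@,@,,,
,,,@,,@,,
,,,,@@,,,
,,,,,,,,,
step 22: ,,,,,,,,,
,,,,,,@@,
,,,@,@,v,
,,,@,,@,,
,,,,@@,,,
,,,,,,,,,
step 23: ,,,,,,,,,
,,,,,,@@,
,,,@,@<@,
,,,@,,@,,
,,,,@@,,,
,,,,,,,,,
step 24: ,,,,,,,,,
,,,,,,^@,
,,,@,@@@,
,,,@,,@,,
,,,,@@,,,
,,,,,,,,,

1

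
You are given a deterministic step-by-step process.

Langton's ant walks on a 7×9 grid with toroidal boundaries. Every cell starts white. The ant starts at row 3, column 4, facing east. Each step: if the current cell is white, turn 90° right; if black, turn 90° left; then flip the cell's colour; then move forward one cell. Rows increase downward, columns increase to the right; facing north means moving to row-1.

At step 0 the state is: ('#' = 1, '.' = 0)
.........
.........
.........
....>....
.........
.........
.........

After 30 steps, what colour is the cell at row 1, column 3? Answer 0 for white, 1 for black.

k=0  .........
.........
.........
....>....
.........
.........
.........
k=1  .........
.........
.........
....#....
....v....
.........
.........
k=2  .........
.........
.........
....#....
...<#....
.........
.........
k=3  .........
.........
.........
...^#....
...##....
.........
.........
k=4  .........
.........
.........
...#>....
...##....
.........
.........
k=5  .........
.........
....^....
...#.....
...##....
.........
.........
k=6  .........
.........
....#>...
...#.....
...##....
.........
.........
k=7  .........
.........
....##...
...#.v...
...##....
.........
.........
k=8  .........
.........
....##...
...#<#...
...##....
.........
.........
k=9  .........
.........
....^#...
...###...
...##....
.........
.........
k=10  .........
.........
...<.#...
...###...
...##....
.........
.........
k=11  .........
...^.....
...#.#...
...###...
...##....
.........
.........
k=12  .........
...#>....
...#.#...
...###...
...##....
.........
.........
k=13  .........
...##....
...#v#...
...###...
...##....
.........
.........
k=14  .........
...##....
...<##...
...###...
...##....
.........
.........
k=15  .........
...##....
....##...
...v##...
...##....
.........
.........
k=16  .........
...##....
....##...
....>#...
...##....
.........
.........
k=17  .........
...##....
....^#...
.....#...
...##....
.........
.........
k=18  .........
...##....
...<.#...
.....#...
...##....
.........
.........
k=19  .........
...^#....
...#.#...
.....#...
...##....
.........
.........
k=20  .........
..<.#....
...#.#...
.....#...
...##....
.........
.........
k=21  ..^......
..#.#....
...#.#...
.....#...
...##....
.........
.........
k=22  ..#>.....
..#.#....
...#.#...
.....#...
...##....
.........
.........
k=23  ..##.....
..#v#....
...#.#...
.....#...
...##....
.........
.........
k=24  ..##.....
..<##....
...#.#...
.....#...
...##....
.........
.........
k=25  ..##.....
...##....
..v#.#...
.....#...
...##....
.........
.........
k=26  ..##.....
...##....
.<##.#...
.....#...
...##....
.........
.........
k=27  ..##.....
.^.##....
.###.#...
.....#...
...##....
.........
.........
k=28  ..##.....
.#>##....
.###.#...
.....#...
...##....
.........
.........
k=29  ..##.....
.####....
.#v#.#...
.....#...
...##....
.........
.........
k=30  ..##.....
.####....
.#.>.#...
.....#...
...##....
.........
.........

1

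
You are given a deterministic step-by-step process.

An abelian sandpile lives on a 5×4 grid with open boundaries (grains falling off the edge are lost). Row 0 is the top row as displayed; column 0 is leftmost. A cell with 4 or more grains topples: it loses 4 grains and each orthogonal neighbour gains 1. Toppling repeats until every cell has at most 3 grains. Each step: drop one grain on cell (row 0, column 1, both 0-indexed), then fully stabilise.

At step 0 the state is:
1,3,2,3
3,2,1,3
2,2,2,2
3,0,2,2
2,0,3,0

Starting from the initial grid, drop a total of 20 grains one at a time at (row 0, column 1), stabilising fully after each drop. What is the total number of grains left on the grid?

36

t=0: 1,3,2,3
3,2,1,3
2,2,2,2
3,0,2,2
2,0,3,0
t=1: 2,0,3,3
3,3,1,3
2,2,2,2
3,0,2,2
2,0,3,0
t=2: 2,1,3,3
3,3,1,3
2,2,2,2
3,0,2,2
2,0,3,0
t=3: 2,2,3,3
3,3,1,3
2,2,2,2
3,0,2,2
2,0,3,0
t=4: 2,3,3,3
3,3,1,3
2,2,2,2
3,0,2,2
2,0,3,0
t=5: 0,3,2,1
1,2,0,1
3,3,3,3
3,0,2,2
2,0,3,0
t=6: 1,0,3,1
1,3,0,1
3,3,3,3
3,0,2,2
2,0,3,0
t=7: 1,1,3,1
1,3,0,1
3,3,3,3
3,0,2,2
2,0,3,0
t=8: 1,2,3,1
1,3,0,1
3,3,3,3
3,0,2,2
2,0,3,0
t=9: 1,3,3,1
1,3,0,1
3,3,3,3
3,0,2,2
2,0,3,0
t=10: 2,2,0,2
3,1,3,2
1,2,1,0
0,2,3,3
3,0,3,0
t=11: 2,3,0,2
3,1,3,2
1,2,1,0
0,2,3,3
3,0,3,0
t=12: 3,0,1,2
3,2,3,2
1,2,1,0
0,2,3,3
3,0,3,0
t=13: 3,1,1,2
3,2,3,2
1,2,1,0
0,2,3,3
3,0,3,0
t=14: 3,2,1,2
3,2,3,2
1,2,1,0
0,2,3,3
3,0,3,0
t=15: 3,3,1,2
3,2,3,2
1,2,1,0
0,2,3,3
3,0,3,0
t=16: 1,2,3,2
1,1,0,3
2,3,2,0
0,2,3,3
3,0,3,0
t=17: 1,3,3,2
1,1,0,3
2,3,2,0
0,2,3,3
3,0,3,0
t=18: 2,1,0,3
1,2,1,3
2,3,2,0
0,2,3,3
3,0,3,0
t=19: 2,2,0,3
1,2,1,3
2,3,2,0
0,2,3,3
3,0,3,0
t=20: 2,3,0,3
1,2,1,3
2,3,2,0
0,2,3,3
3,0,3,0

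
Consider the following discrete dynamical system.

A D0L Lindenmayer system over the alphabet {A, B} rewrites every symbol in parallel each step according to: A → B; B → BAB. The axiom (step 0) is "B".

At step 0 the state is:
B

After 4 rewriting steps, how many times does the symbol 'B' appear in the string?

gen 0: B
gen 1: BAB
gen 2: BABBBAB
gen 3: BABBBABBABBABBBAB
gen 4: BABBBABBABBABBBABBABBBABBABBBABBABBABBBAB

29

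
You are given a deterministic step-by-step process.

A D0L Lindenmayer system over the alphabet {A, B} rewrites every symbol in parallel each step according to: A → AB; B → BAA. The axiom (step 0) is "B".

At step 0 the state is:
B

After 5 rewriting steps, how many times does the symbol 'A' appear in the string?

58

0) B
1) BAA
2) BAAABAB
3) BAAABABABBAAABBAA
4) BAAABABABBAAABBAAABBAABAAABABABBAABAAABAB
5) BAAABABABBAAABBAAABBAABAAABABABBAABAAABABABBAABAAABABBAAABABABBAAABBAAABBAABAAABABBAAABABABBAAABBAA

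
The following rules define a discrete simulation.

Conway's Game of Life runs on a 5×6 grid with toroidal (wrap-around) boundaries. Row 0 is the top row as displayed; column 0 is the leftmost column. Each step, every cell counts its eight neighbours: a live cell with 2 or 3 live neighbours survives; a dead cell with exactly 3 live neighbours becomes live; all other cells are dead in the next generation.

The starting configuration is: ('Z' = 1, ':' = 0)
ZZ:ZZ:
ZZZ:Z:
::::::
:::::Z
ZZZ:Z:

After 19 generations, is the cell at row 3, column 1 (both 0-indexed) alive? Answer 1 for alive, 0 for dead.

0

t=0: ZZ:ZZ:
ZZZ:Z:
::::::
:::::Z
ZZZ:Z:
t=1: ::::Z:
Z:Z:Z:
ZZ:::Z
ZZ:::Z
::Z:Z:
t=2: :Z::Z:
Z::ZZ:
::Z:Z:
::Z:Z:
ZZ:ZZ:
t=3: :Z::::
:ZZ:Z:
:ZZ:Z:
::Z:Z:
ZZ::Z:
t=4: :::Z:Z
Z:::::
::::ZZ
Z:Z:Z:
ZZZZ:Z
t=5: :::Z:Z
Z:::::
ZZ:ZZ:
::Z:::
::::::
t=6: ::::::
ZZZZ::
ZZZZ:Z
:ZZZ::
::::::
t=7: :ZZ:::
:::ZZZ
:::::Z
:::ZZ:
::Z:::
t=8: :ZZ:Z:
Z:ZZZZ
:::::Z
:::ZZ:
:ZZ:::
t=9: ::::Z:
Z:Z:::
Z:Z:::
::ZZZ:
:Z::Z:
t=10: :Z:Z:Z
:::Z:Z
::Z::Z
::Z:ZZ
::Z:ZZ
t=11: :::Z:Z
:::Z:Z
Z:Z::Z
ZZZ:::
:ZZ:::
t=12: Z::Z::
::ZZ:Z
::ZZZZ
:::Z:Z
:::Z::
t=13: :::Z::
ZZ:::Z
Z::::Z
:::::Z
::ZZ::
t=14: ZZ:ZZ:
:Z::ZZ
:Z::Z:
Z:::ZZ
::ZZZ:
t=15: ZZ::::
:Z::::
:Z:Z::
ZZZ:::
::Z:::
t=16: ZZZ:::
:Z::::
::::::
Z::Z::
::Z:::
t=17: Z:Z:::
ZZZ:::
::::::
::::::
Z:ZZ::
t=18: Z::::Z
Z:Z:::
:Z::::
::::::
::ZZ::
t=19: Z:ZZ:Z
Z::::Z
:Z::::
::Z:::
::::::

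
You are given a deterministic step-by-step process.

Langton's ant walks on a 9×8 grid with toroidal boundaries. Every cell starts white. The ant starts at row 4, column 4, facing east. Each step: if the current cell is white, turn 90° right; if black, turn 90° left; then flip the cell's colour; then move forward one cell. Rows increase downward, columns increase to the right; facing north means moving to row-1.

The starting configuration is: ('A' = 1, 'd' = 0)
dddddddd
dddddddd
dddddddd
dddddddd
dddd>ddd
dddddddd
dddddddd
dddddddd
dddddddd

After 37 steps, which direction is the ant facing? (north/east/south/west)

step 0: dddddddd
dddddddd
dddddddd
dddddddd
dddd>ddd
dddddddd
dddddddd
dddddddd
dddddddd
step 1: dddddddd
dddddddd
dddddddd
dddddddd
ddddAddd
ddddvddd
dddddddd
dddddddd
dddddddd
step 2: dddddddd
dddddddd
dddddddd
dddddddd
ddddAddd
ddd<Addd
dddddddd
dddddddd
dddddddd
step 3: dddddddd
dddddddd
dddddddd
dddddddd
ddd^Addd
dddAAddd
dddddddd
dddddddd
dddddddd
step 4: dddddddd
dddddddd
dddddddd
dddddddd
dddA>ddd
dddAAddd
dddddddd
dddddddd
dddddddd
step 5: dddddddd
dddddddd
dddddddd
dddd^ddd
dddAdddd
dddAAddd
dddddddd
dddddddd
dddddddd
step 6: dddddddd
dddddddd
dddddddd
ddddA>dd
dddAdddd
dddAAddd
dddddddd
dddddddd
dddddddd
step 7: dddddddd
dddddddd
dddddddd
ddddAAdd
dddAdvdd
dddAAddd
dddddddd
dddddddd
dddddddd
step 8: dddddddd
dddddddd
dddddddd
ddddAAdd
dddA<Add
dddAAddd
dddddddd
dddddddd
dddddddd
step 9: dddddddd
dddddddd
dddddddd
dddd^Add
dddAAAdd
dddAAddd
dddddddd
dddddddd
dddddddd
step 10: dddddddd
dddddddd
dddddddd
ddd<dAdd
dddAAAdd
dddAAddd
dddddddd
dddddddd
dddddddd
step 11: dddddddd
dddddddd
ddd^dddd
dddAdAdd
dddAAAdd
dddAAddd
dddddddd
dddddddd
dddddddd
step 12: dddddddd
dddddddd
dddA>ddd
dddAdAdd
dddAAAdd
dddAAddd
dddddddd
dddddddd
dddddddd
step 13: dddddddd
dddddddd
dddAAddd
dddAvAdd
dddAAAdd
dddAAddd
dddddddd
dddddddd
dddddddd
step 14: dddddddd
dddddddd
dddAAddd
ddd<AAdd
dddAAAdd
dddAAddd
dddddddd
dddddddd
dddddddd
step 15: dddddddd
dddddddd
dddAAddd
ddddAAdd
dddvAAdd
dddAAddd
dddddddd
dddddddd
dddddddd
step 16: dddddddd
dddddddd
dddAAddd
ddddAAdd
dddd>Add
dddAAddd
dddddddd
dddddddd
dddddddd
step 17: dddddddd
dddddddd
dddAAddd
dddd^Add
dddddAdd
dddAAddd
dddddddd
dddddddd
dddddddd
step 18: dddddddd
dddddddd
dddAAddd
ddd<dAdd
dddddAdd
dddAAddd
dddddddd
dddddddd
dddddddd
step 19: dddddddd
dddddddd
ddd^Addd
dddAdAdd
dddddAdd
dddAAddd
dddddddd
dddddddd
dddddddd
step 20: dddddddd
dddddddd
dd<dAddd
dddAdAdd
dddddAdd
dddAAddd
dddddddd
dddddddd
dddddddd
step 21: dddddddd
dd^ddddd
ddAdAddd
dddAdAdd
dddddAdd
dddAAddd
dddddddd
dddddddd
dddddddd
step 22: dddddddd
ddA>dddd
ddAdAddd
dddAdAdd
dddddAdd
dddAAddd
dddddddd
dddddddd
dddddddd
step 23: dddddddd
ddAAdddd
ddAvAddd
dddAdAdd
dddddAdd
dddAAddd
dddddddd
dddddddd
dddddddd
step 24: dddddddd
ddAAdddd
dd<AAddd
dddAdAdd
dddddAdd
dddAAddd
dddddddd
dddddddd
dddddddd
step 25: dddddddd
ddAAdddd
dddAAddd
ddvAdAdd
dddddAdd
dddAAddd
dddddddd
dddddddd
dddddddd
step 26: dddddddd
ddAAdddd
dddAAddd
d<AAdAdd
dddddAdd
dddAAddd
dddddddd
dddddddd
dddddddd
step 27: dddddddd
ddAAdddd
d^dAAddd
dAAAdAdd
dddddAdd
dddAAddd
dddddddd
dddddddd
dddddddd
step 28: dddddddd
ddAAdddd
dA>AAddd
dAAAdAdd
dddddAdd
dddAAddd
dddddddd
dddddddd
dddddddd
step 29: dddddddd
ddAAdddd
dAAAAddd
dAvAdAdd
dddddAdd
dddAAddd
dddddddd
dddddddd
dddddddd
step 30: dddddddd
ddAAdddd
dAAAAddd
dAd>dAdd
dddddAdd
dddAAddd
dddddddd
dddddddd
dddddddd
step 31: dddddddd
ddAAdddd
dAA^Addd
dAdddAdd
dddddAdd
dddAAddd
dddddddd
dddddddd
dddddddd
step 32: dddddddd
ddAAdddd
dA<dAddd
dAdddAdd
dddddAdd
dddAAddd
dddddddd
dddddddd
dddddddd
step 33: dddddddd
ddAAdddd
dAddAddd
dAvddAdd
dddddAdd
dddAAddd
dddddddd
dddddddd
dddddddd
step 34: dddddddd
ddAAdddd
dAddAddd
d<AddAdd
dddddAdd
dddAAddd
dddddddd
dddddddd
dddddddd
step 35: dddddddd
ddAAdddd
dAddAddd
ddAddAdd
dvdddAdd
dddAAddd
dddddddd
dddddddd
dddddddd
step 36: dddddddd
ddAAdddd
dAddAddd
ddAddAdd
<AdddAdd
dddAAddd
dddddddd
dddddddd
dddddddd
step 37: dddddddd
ddAAdddd
dAddAddd
^dAddAdd
AAdddAdd
dddAAddd
dddddddd
dddddddd
dddddddd

north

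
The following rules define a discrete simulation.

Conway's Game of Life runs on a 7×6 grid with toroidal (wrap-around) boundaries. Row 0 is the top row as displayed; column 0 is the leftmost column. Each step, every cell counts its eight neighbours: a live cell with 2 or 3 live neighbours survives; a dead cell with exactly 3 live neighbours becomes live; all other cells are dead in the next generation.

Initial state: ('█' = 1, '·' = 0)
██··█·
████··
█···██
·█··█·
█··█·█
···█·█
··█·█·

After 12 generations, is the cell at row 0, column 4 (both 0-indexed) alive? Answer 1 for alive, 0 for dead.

gen 0: ██··█·
████··
█···██
·█··█·
█··█·█
···█·█
··█·█·
gen 1: █···█·
··██··
····█·
·█·█··
█·██·█
█·██·█
███·█·
gen 2: █···█·
···███
····█·
██·█·█
·····█
······
··█·█·
gen 3: ······
···█··
··█···
█····█
····██
······
···█·█
gen 4: ····█·
······
······
█···██
█···██
·····█
······
gen 5: ······
······
·····█
█···█·
······
█···██
······
gen 6: ······
······
·····█
·····█
█···█·
·····█
·····█
gen 7: ······
······
······
█···██
█···█·
█···██
······
gen 8: ······
······
·····█
█···█·
·█·█··
█···█·
·····█
gen 9: ······
······
·····█
█···██
██·██·
█···██
·····█
gen 10: ······
······
█···██
·█·█··
·█·█··
·█·█··
█···██
gen 11: ·····█
·····█
█···██
·█·█·█
██·██·
·█·█·█
█···██
gen 12: ······
······
······
·█·█··
·█·█··
·█·█··
······

0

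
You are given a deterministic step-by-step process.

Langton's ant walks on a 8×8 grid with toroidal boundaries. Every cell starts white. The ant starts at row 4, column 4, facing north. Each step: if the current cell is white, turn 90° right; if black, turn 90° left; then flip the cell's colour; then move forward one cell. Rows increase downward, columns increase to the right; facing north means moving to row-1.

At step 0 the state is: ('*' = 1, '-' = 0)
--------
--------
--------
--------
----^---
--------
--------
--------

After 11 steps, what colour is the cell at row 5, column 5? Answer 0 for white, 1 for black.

1

k=0  --------
--------
--------
--------
----^---
--------
--------
--------
k=1  --------
--------
--------
--------
----*>--
--------
--------
--------
k=2  --------
--------
--------
--------
----**--
-----v--
--------
--------
k=3  --------
--------
--------
--------
----**--
----<*--
--------
--------
k=4  --------
--------
--------
--------
----^*--
----**--
--------
--------
k=5  --------
--------
--------
--------
---<-*--
----**--
--------
--------
k=6  --------
--------
--------
---^----
---*-*--
----**--
--------
--------
k=7  --------
--------
--------
---*>---
---*-*--
----**--
--------
--------
k=8  --------
--------
--------
---**---
---*v*--
----**--
--------
--------
k=9  --------
--------
--------
---**---
---<**--
----**--
--------
--------
k=10  --------
--------
--------
---**---
----**--
---v**--
--------
--------
k=11  --------
--------
--------
---**---
----**--
--<***--
--------
--------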